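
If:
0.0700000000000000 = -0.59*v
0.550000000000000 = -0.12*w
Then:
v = -0.12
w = -4.58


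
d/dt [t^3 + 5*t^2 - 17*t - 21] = 3*t^2 + 10*t - 17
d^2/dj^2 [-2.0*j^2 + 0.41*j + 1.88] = -4.00000000000000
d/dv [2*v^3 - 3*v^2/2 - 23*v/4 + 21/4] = 6*v^2 - 3*v - 23/4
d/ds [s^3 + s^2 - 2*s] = 3*s^2 + 2*s - 2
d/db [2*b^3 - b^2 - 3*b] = 6*b^2 - 2*b - 3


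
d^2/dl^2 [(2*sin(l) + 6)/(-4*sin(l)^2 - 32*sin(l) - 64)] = (sin(l)^3 - 4*sin(l)^2 - 10*sin(l) - 2)/(2*(sin(l) + 4)^4)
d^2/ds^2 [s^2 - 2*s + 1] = 2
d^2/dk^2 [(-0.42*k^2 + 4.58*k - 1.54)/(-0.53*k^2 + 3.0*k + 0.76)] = (-1.237444*k^3 + 3.61057199999999*k^2 - 25.760544*k + 50.330608)/(0.148877*k^6 - 2.5281*k^5 + 13.669548*k^4 - 19.7496*k^3 - 19.601616*k^2 - 5.1984*k - 0.438976)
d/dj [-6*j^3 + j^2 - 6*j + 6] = -18*j^2 + 2*j - 6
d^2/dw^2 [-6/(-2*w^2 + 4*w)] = 6*(-w*(w - 2) + 4*(w - 1)^2)/(w^3*(w - 2)^3)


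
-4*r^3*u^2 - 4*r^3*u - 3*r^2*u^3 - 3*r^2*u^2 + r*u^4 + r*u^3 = u*(-4*r + u)*(r + u)*(r*u + r)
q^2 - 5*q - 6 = (q - 6)*(q + 1)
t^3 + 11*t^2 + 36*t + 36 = (t + 2)*(t + 3)*(t + 6)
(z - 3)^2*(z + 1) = z^3 - 5*z^2 + 3*z + 9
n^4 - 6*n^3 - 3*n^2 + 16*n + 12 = (n - 6)*(n - 2)*(n + 1)^2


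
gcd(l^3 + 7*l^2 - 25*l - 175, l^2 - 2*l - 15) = l - 5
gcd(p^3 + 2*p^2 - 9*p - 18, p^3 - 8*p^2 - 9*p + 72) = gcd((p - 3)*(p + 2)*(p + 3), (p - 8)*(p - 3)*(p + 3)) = p^2 - 9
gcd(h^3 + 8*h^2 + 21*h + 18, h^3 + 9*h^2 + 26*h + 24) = h^2 + 5*h + 6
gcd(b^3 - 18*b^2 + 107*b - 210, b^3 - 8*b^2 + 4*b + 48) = b - 6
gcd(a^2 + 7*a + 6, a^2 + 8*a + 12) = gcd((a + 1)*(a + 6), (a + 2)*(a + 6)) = a + 6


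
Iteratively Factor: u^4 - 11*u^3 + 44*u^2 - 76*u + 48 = (u - 2)*(u^3 - 9*u^2 + 26*u - 24) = (u - 4)*(u - 2)*(u^2 - 5*u + 6) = (u - 4)*(u - 3)*(u - 2)*(u - 2)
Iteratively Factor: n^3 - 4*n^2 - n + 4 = (n - 4)*(n^2 - 1) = (n - 4)*(n + 1)*(n - 1)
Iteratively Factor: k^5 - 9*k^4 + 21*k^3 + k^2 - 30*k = (k - 5)*(k^4 - 4*k^3 + k^2 + 6*k) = (k - 5)*(k + 1)*(k^3 - 5*k^2 + 6*k) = k*(k - 5)*(k + 1)*(k^2 - 5*k + 6) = k*(k - 5)*(k - 3)*(k + 1)*(k - 2)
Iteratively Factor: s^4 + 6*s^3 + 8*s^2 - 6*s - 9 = (s + 1)*(s^3 + 5*s^2 + 3*s - 9) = (s + 1)*(s + 3)*(s^2 + 2*s - 3) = (s + 1)*(s + 3)^2*(s - 1)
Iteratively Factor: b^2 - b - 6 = (b - 3)*(b + 2)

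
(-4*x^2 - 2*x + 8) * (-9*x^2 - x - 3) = 36*x^4 + 22*x^3 - 58*x^2 - 2*x - 24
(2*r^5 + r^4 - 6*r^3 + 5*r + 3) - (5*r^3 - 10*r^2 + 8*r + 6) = 2*r^5 + r^4 - 11*r^3 + 10*r^2 - 3*r - 3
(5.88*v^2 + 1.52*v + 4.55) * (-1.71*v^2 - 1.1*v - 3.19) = -10.0548*v^4 - 9.0672*v^3 - 28.2097*v^2 - 9.8538*v - 14.5145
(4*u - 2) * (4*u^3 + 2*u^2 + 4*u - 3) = 16*u^4 + 12*u^2 - 20*u + 6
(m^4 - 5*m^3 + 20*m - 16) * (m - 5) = m^5 - 10*m^4 + 25*m^3 + 20*m^2 - 116*m + 80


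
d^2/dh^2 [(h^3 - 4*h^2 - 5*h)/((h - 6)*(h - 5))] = 84/(h^3 - 18*h^2 + 108*h - 216)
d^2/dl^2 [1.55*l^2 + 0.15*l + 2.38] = 3.10000000000000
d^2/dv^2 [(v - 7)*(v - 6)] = 2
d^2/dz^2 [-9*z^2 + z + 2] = -18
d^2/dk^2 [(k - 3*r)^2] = 2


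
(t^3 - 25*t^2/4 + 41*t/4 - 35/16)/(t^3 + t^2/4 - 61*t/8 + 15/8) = (t - 7/2)/(t + 3)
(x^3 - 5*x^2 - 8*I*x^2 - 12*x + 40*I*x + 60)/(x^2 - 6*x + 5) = (x^2 - 8*I*x - 12)/(x - 1)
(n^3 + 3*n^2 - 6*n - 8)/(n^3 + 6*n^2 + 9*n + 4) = (n - 2)/(n + 1)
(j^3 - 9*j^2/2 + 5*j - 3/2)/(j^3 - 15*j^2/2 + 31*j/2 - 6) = (j - 1)/(j - 4)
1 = 1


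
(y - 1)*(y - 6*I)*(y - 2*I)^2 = y^4 - y^3 - 10*I*y^3 - 28*y^2 + 10*I*y^2 + 28*y + 24*I*y - 24*I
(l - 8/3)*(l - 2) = l^2 - 14*l/3 + 16/3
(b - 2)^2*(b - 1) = b^3 - 5*b^2 + 8*b - 4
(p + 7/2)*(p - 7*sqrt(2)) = p^2 - 7*sqrt(2)*p + 7*p/2 - 49*sqrt(2)/2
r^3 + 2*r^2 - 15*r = r*(r - 3)*(r + 5)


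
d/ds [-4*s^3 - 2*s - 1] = -12*s^2 - 2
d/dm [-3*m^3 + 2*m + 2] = 2 - 9*m^2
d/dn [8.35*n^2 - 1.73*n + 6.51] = 16.7*n - 1.73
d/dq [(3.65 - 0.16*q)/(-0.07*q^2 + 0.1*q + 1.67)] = (-0.0112*q^2 + 0.511*q - 0.6322)/(0.0049*q^4 - 0.014*q^3 - 0.2238*q^2 + 0.334*q + 2.7889)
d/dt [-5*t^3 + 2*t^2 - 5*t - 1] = -15*t^2 + 4*t - 5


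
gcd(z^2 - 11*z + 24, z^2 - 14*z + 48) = z - 8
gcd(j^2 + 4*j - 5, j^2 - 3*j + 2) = j - 1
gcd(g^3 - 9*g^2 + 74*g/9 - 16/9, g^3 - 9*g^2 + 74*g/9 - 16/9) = g^3 - 9*g^2 + 74*g/9 - 16/9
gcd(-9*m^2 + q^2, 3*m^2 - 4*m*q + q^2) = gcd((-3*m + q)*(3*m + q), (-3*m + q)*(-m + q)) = -3*m + q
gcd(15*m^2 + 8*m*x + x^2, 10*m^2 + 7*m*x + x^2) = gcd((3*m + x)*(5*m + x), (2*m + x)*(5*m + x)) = 5*m + x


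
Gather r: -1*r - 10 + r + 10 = 0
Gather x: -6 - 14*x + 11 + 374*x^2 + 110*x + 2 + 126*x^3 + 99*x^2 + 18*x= 126*x^3 + 473*x^2 + 114*x + 7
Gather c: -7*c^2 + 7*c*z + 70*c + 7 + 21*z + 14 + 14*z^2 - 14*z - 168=-7*c^2 + c*(7*z + 70) + 14*z^2 + 7*z - 147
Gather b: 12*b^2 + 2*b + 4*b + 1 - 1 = 12*b^2 + 6*b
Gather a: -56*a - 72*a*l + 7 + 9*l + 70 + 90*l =a*(-72*l - 56) + 99*l + 77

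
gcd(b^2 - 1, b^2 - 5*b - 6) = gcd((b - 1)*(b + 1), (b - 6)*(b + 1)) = b + 1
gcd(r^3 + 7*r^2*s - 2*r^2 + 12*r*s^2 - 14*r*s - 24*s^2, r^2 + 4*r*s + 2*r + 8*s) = r + 4*s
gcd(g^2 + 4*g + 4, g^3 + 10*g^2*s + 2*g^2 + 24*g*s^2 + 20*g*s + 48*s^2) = g + 2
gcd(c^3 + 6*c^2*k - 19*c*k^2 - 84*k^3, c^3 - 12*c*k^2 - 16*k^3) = c - 4*k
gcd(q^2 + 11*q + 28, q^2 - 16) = q + 4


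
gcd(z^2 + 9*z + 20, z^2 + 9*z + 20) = z^2 + 9*z + 20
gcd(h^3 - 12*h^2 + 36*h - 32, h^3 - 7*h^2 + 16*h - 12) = h^2 - 4*h + 4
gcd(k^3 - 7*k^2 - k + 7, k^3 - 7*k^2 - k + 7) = k^3 - 7*k^2 - k + 7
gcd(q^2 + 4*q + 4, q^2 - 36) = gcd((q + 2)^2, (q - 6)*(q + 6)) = 1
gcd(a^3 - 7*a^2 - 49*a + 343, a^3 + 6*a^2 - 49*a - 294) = a^2 - 49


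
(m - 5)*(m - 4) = m^2 - 9*m + 20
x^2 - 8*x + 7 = (x - 7)*(x - 1)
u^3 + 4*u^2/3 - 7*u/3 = u*(u - 1)*(u + 7/3)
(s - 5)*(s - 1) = s^2 - 6*s + 5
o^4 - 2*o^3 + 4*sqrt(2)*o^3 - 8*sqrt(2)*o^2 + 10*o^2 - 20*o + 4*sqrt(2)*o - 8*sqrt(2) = (o - 2)*(o + sqrt(2))^2*(o + 2*sqrt(2))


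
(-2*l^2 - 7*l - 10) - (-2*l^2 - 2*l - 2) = -5*l - 8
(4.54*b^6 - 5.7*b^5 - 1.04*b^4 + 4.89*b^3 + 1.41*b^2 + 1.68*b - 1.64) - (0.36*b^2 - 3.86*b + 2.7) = 4.54*b^6 - 5.7*b^5 - 1.04*b^4 + 4.89*b^3 + 1.05*b^2 + 5.54*b - 4.34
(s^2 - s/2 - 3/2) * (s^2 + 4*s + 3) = s^4 + 7*s^3/2 - s^2/2 - 15*s/2 - 9/2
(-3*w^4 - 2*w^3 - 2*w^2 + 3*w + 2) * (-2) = 6*w^4 + 4*w^3 + 4*w^2 - 6*w - 4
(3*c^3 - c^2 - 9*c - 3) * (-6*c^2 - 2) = -18*c^5 + 6*c^4 + 48*c^3 + 20*c^2 + 18*c + 6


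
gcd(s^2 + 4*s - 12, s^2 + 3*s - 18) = s + 6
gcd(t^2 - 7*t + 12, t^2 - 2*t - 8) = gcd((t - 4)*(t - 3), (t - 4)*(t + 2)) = t - 4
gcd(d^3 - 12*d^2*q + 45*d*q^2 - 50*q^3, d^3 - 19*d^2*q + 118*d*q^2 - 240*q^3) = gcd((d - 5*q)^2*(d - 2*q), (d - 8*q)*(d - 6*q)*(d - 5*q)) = -d + 5*q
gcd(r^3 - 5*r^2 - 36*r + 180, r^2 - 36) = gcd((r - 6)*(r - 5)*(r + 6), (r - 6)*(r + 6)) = r^2 - 36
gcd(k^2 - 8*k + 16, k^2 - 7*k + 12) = k - 4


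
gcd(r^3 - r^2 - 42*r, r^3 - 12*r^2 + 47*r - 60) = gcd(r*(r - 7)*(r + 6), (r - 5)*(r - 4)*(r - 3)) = 1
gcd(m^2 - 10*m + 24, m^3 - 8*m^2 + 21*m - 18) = 1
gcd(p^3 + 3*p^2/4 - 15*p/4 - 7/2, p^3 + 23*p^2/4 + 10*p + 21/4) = p^2 + 11*p/4 + 7/4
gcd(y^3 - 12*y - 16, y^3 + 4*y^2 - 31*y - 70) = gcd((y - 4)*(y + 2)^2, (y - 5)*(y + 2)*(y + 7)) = y + 2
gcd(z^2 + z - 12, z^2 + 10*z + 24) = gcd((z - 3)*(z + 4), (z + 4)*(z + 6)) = z + 4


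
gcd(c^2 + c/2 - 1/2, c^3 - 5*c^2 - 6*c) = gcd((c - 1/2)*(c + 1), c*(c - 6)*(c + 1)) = c + 1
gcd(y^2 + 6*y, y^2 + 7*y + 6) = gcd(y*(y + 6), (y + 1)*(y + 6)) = y + 6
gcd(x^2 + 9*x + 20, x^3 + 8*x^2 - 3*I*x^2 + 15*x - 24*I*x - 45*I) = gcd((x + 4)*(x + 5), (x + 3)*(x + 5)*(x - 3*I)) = x + 5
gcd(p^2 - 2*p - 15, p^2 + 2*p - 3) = p + 3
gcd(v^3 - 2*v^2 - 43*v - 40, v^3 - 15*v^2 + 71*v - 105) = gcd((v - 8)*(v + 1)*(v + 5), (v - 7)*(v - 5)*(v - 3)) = 1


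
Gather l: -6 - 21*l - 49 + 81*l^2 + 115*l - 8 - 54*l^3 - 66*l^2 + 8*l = -54*l^3 + 15*l^2 + 102*l - 63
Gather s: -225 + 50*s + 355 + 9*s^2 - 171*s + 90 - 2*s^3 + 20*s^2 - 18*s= -2*s^3 + 29*s^2 - 139*s + 220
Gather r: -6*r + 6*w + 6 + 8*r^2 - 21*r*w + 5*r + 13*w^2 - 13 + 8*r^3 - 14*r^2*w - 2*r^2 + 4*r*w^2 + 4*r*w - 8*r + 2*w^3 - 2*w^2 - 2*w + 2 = 8*r^3 + r^2*(6 - 14*w) + r*(4*w^2 - 17*w - 9) + 2*w^3 + 11*w^2 + 4*w - 5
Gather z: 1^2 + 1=2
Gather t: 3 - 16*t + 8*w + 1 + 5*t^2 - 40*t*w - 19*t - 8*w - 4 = 5*t^2 + t*(-40*w - 35)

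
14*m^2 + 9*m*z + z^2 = (2*m + z)*(7*m + z)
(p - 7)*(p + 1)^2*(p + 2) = p^4 - 3*p^3 - 23*p^2 - 33*p - 14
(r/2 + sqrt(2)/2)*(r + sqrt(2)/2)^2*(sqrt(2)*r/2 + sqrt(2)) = sqrt(2)*r^4/4 + sqrt(2)*r^3/2 + r^3 + 5*sqrt(2)*r^2/8 + 2*r^2 + r/4 + 5*sqrt(2)*r/4 + 1/2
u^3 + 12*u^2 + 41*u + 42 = (u + 2)*(u + 3)*(u + 7)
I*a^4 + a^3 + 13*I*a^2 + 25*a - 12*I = (a - 3*I)*(a - I)*(a + 4*I)*(I*a + 1)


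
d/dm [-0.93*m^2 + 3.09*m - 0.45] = 3.09 - 1.86*m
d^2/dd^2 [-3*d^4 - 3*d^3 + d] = 18*d*(-2*d - 1)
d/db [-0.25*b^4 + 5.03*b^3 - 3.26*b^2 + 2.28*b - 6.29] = -1.0*b^3 + 15.09*b^2 - 6.52*b + 2.28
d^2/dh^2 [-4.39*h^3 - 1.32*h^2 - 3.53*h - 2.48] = -26.34*h - 2.64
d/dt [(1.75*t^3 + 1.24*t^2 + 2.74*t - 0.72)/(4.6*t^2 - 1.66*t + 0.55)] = (8.05*t^4 - 5.81*t^3 - 11.7749*t^2 + 7.988*t + 0.311800000000001)/(21.16*t^4 - 15.272*t^3 + 7.8156*t^2 - 1.826*t + 0.3025)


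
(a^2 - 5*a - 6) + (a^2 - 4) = 2*a^2 - 5*a - 10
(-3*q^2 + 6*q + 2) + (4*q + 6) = -3*q^2 + 10*q + 8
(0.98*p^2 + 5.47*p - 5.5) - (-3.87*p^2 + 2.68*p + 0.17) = 4.85*p^2 + 2.79*p - 5.67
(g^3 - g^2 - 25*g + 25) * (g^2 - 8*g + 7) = g^5 - 9*g^4 - 10*g^3 + 218*g^2 - 375*g + 175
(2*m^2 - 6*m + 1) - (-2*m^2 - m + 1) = 4*m^2 - 5*m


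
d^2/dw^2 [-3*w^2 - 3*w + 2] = -6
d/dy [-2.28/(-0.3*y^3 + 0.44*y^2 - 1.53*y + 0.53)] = (-2.052*y^2 + 2.0064*y - 3.4884)/(0.3*y^3 - 0.44*y^2 + 1.53*y - 0.53)^2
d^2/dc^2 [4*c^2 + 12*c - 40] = 8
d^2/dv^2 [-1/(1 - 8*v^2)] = 16*(24*v^2 + 1)/(8*v^2 - 1)^3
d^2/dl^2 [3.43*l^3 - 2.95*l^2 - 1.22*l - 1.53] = 20.58*l - 5.9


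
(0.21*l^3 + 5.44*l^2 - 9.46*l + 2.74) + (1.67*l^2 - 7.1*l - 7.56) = 0.21*l^3 + 7.11*l^2 - 16.56*l - 4.82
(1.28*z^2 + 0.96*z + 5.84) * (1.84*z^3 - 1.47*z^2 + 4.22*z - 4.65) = 2.3552*z^5 - 0.1152*z^4 + 14.736*z^3 - 10.4856*z^2 + 20.1808*z - 27.156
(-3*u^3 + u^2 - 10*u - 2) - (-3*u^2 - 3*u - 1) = -3*u^3 + 4*u^2 - 7*u - 1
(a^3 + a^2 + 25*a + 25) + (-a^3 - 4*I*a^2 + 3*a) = a^2 - 4*I*a^2 + 28*a + 25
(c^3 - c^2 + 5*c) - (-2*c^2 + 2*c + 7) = c^3 + c^2 + 3*c - 7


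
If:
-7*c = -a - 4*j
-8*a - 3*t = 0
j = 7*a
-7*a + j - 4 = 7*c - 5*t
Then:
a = -12/127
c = -348/889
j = -84/127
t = 32/127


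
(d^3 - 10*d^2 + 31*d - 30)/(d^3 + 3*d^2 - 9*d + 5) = (d^3 - 10*d^2 + 31*d - 30)/(d^3 + 3*d^2 - 9*d + 5)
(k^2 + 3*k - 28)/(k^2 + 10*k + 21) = (k - 4)/(k + 3)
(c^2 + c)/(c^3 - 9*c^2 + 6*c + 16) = c/(c^2 - 10*c + 16)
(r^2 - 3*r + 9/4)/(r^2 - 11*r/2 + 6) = (r - 3/2)/(r - 4)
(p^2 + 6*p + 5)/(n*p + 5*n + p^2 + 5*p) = (p + 1)/(n + p)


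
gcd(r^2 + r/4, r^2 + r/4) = r^2 + r/4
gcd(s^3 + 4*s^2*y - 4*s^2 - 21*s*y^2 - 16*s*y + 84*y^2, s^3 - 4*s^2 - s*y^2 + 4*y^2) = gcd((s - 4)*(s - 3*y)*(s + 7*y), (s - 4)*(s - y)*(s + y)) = s - 4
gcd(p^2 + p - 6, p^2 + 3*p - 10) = p - 2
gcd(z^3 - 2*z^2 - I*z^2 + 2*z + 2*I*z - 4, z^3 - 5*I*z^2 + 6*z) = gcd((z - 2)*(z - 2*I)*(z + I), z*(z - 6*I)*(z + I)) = z + I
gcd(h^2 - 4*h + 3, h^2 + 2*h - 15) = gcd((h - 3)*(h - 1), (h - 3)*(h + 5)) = h - 3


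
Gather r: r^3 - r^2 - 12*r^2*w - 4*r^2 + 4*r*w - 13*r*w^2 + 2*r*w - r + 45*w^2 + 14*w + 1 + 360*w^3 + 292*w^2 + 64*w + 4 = r^3 + r^2*(-12*w - 5) + r*(-13*w^2 + 6*w - 1) + 360*w^3 + 337*w^2 + 78*w + 5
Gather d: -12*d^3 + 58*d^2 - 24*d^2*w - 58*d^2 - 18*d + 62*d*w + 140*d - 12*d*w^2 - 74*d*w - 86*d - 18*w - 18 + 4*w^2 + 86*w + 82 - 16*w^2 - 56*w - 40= -12*d^3 - 24*d^2*w + d*(-12*w^2 - 12*w + 36) - 12*w^2 + 12*w + 24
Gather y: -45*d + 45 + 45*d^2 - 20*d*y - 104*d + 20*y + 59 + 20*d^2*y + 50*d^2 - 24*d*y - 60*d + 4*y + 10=95*d^2 - 209*d + y*(20*d^2 - 44*d + 24) + 114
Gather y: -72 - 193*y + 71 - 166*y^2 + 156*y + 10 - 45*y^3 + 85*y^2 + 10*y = -45*y^3 - 81*y^2 - 27*y + 9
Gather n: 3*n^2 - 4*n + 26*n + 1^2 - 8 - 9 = 3*n^2 + 22*n - 16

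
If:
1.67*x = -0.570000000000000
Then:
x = -0.34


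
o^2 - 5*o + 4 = (o - 4)*(o - 1)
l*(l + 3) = l^2 + 3*l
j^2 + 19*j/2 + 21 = (j + 7/2)*(j + 6)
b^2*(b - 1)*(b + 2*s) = b^4 + 2*b^3*s - b^3 - 2*b^2*s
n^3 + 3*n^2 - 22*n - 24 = (n - 4)*(n + 1)*(n + 6)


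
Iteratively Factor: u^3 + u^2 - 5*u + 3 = (u + 3)*(u^2 - 2*u + 1) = (u - 1)*(u + 3)*(u - 1)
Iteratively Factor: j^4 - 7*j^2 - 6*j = (j + 1)*(j^3 - j^2 - 6*j) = (j + 1)*(j + 2)*(j^2 - 3*j) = j*(j + 1)*(j + 2)*(j - 3)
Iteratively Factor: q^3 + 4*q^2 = (q)*(q^2 + 4*q) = q*(q + 4)*(q)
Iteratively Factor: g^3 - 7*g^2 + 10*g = (g - 2)*(g^2 - 5*g) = g*(g - 2)*(g - 5)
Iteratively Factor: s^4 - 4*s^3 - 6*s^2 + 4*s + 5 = (s - 1)*(s^3 - 3*s^2 - 9*s - 5) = (s - 5)*(s - 1)*(s^2 + 2*s + 1) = (s - 5)*(s - 1)*(s + 1)*(s + 1)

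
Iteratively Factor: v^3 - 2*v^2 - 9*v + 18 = (v - 2)*(v^2 - 9) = (v - 3)*(v - 2)*(v + 3)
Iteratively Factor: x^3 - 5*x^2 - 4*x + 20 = (x - 2)*(x^2 - 3*x - 10) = (x - 5)*(x - 2)*(x + 2)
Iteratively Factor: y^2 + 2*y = (y)*(y + 2)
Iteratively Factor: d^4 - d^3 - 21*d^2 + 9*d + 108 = (d + 3)*(d^3 - 4*d^2 - 9*d + 36) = (d - 4)*(d + 3)*(d^2 - 9) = (d - 4)*(d - 3)*(d + 3)*(d + 3)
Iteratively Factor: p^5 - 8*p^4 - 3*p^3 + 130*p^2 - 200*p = (p - 5)*(p^4 - 3*p^3 - 18*p^2 + 40*p) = (p - 5)*(p - 2)*(p^3 - p^2 - 20*p) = (p - 5)*(p - 2)*(p + 4)*(p^2 - 5*p) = p*(p - 5)*(p - 2)*(p + 4)*(p - 5)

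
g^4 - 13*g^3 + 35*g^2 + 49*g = g*(g - 7)^2*(g + 1)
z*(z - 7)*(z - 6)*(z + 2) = z^4 - 11*z^3 + 16*z^2 + 84*z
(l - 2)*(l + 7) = l^2 + 5*l - 14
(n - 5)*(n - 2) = n^2 - 7*n + 10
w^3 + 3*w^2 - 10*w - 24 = (w - 3)*(w + 2)*(w + 4)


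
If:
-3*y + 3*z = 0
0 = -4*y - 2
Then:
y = -1/2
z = -1/2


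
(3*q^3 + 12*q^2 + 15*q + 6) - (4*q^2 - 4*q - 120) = 3*q^3 + 8*q^2 + 19*q + 126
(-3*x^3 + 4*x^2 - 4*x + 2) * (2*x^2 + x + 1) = -6*x^5 + 5*x^4 - 7*x^3 + 4*x^2 - 2*x + 2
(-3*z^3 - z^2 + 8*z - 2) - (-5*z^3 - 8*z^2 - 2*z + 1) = 2*z^3 + 7*z^2 + 10*z - 3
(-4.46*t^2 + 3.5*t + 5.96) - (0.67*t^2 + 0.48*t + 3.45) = -5.13*t^2 + 3.02*t + 2.51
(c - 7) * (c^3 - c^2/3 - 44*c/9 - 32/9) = c^4 - 22*c^3/3 - 23*c^2/9 + 92*c/3 + 224/9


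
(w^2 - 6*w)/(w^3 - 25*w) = (w - 6)/(w^2 - 25)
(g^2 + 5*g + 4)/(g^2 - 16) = (g + 1)/(g - 4)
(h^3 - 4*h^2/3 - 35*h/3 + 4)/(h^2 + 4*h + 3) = (3*h^2 - 13*h + 4)/(3*(h + 1))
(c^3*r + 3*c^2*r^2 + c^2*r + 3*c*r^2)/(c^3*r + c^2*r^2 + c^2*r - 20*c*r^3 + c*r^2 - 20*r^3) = c*(-c - 3*r)/(-c^2 - c*r + 20*r^2)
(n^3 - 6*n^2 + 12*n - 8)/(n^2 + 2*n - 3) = (n^3 - 6*n^2 + 12*n - 8)/(n^2 + 2*n - 3)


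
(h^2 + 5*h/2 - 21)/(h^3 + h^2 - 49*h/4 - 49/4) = 2*(h + 6)/(2*h^2 + 9*h + 7)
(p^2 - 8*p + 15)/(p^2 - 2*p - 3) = (p - 5)/(p + 1)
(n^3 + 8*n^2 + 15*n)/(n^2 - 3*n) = (n^2 + 8*n + 15)/(n - 3)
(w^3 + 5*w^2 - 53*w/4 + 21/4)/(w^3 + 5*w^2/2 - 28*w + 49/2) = (4*w^2 - 8*w + 3)/(2*(2*w^2 - 9*w + 7))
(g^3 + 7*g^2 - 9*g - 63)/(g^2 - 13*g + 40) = (g^3 + 7*g^2 - 9*g - 63)/(g^2 - 13*g + 40)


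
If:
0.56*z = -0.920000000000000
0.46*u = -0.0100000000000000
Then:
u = -0.02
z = -1.64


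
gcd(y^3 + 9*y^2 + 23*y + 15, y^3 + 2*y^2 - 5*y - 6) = y^2 + 4*y + 3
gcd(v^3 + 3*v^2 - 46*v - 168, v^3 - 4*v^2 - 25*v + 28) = v^2 - 3*v - 28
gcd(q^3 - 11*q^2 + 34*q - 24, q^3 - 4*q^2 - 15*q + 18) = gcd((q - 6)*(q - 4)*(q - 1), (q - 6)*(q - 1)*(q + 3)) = q^2 - 7*q + 6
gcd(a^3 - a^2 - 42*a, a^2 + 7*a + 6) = a + 6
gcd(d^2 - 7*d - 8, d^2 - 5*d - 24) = d - 8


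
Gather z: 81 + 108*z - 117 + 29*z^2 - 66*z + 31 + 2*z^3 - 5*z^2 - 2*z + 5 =2*z^3 + 24*z^2 + 40*z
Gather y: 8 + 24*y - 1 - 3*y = 21*y + 7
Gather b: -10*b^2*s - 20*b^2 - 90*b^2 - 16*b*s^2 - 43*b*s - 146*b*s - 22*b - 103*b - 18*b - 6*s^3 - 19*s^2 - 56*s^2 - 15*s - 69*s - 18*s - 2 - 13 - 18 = b^2*(-10*s - 110) + b*(-16*s^2 - 189*s - 143) - 6*s^3 - 75*s^2 - 102*s - 33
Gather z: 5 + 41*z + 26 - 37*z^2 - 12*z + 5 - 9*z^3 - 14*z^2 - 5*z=-9*z^3 - 51*z^2 + 24*z + 36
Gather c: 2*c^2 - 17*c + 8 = 2*c^2 - 17*c + 8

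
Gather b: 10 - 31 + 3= -18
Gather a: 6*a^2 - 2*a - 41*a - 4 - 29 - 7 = 6*a^2 - 43*a - 40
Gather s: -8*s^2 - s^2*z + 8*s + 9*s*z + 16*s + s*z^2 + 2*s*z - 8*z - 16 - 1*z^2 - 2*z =s^2*(-z - 8) + s*(z^2 + 11*z + 24) - z^2 - 10*z - 16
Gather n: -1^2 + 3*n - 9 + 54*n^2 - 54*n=54*n^2 - 51*n - 10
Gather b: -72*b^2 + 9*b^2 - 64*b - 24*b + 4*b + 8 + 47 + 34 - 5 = -63*b^2 - 84*b + 84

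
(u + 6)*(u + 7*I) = u^2 + 6*u + 7*I*u + 42*I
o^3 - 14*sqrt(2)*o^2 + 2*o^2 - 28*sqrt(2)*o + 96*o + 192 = (o + 2)*(o - 8*sqrt(2))*(o - 6*sqrt(2))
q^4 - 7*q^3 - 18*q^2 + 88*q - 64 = (q - 8)*(q - 2)*(q - 1)*(q + 4)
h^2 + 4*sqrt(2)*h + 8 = (h + 2*sqrt(2))^2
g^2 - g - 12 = (g - 4)*(g + 3)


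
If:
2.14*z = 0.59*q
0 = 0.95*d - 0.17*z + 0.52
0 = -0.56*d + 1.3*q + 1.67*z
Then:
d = -0.56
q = -0.18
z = -0.05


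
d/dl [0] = 0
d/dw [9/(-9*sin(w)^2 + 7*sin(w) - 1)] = 9*(18*sin(w) - 7)*cos(w)/(9*sin(w)^2 - 7*sin(w) + 1)^2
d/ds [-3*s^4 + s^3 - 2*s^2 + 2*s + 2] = -12*s^3 + 3*s^2 - 4*s + 2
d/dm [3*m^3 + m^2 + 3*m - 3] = 9*m^2 + 2*m + 3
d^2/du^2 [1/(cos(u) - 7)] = (sin(u)^2 - 7*cos(u) + 1)/(cos(u) - 7)^3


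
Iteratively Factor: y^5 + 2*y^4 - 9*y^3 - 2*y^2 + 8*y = (y + 4)*(y^4 - 2*y^3 - y^2 + 2*y) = (y - 1)*(y + 4)*(y^3 - y^2 - 2*y) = (y - 2)*(y - 1)*(y + 4)*(y^2 + y) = (y - 2)*(y - 1)*(y + 1)*(y + 4)*(y)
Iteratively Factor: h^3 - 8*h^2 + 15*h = (h - 5)*(h^2 - 3*h) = (h - 5)*(h - 3)*(h)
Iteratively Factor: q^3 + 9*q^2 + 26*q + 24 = (q + 3)*(q^2 + 6*q + 8) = (q + 3)*(q + 4)*(q + 2)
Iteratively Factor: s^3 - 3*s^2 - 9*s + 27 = (s - 3)*(s^2 - 9) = (s - 3)^2*(s + 3)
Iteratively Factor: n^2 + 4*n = (n + 4)*(n)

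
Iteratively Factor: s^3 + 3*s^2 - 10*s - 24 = (s - 3)*(s^2 + 6*s + 8) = (s - 3)*(s + 2)*(s + 4)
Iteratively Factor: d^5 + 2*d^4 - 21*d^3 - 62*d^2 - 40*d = (d - 5)*(d^4 + 7*d^3 + 14*d^2 + 8*d) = (d - 5)*(d + 4)*(d^3 + 3*d^2 + 2*d) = d*(d - 5)*(d + 4)*(d^2 + 3*d + 2) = d*(d - 5)*(d + 2)*(d + 4)*(d + 1)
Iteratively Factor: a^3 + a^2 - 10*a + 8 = (a - 2)*(a^2 + 3*a - 4) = (a - 2)*(a + 4)*(a - 1)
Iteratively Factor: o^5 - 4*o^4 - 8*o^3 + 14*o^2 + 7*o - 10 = (o - 5)*(o^4 + o^3 - 3*o^2 - o + 2) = (o - 5)*(o - 1)*(o^3 + 2*o^2 - o - 2) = (o - 5)*(o - 1)*(o + 2)*(o^2 - 1) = (o - 5)*(o - 1)*(o + 1)*(o + 2)*(o - 1)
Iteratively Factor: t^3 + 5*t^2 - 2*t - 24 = (t - 2)*(t^2 + 7*t + 12) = (t - 2)*(t + 3)*(t + 4)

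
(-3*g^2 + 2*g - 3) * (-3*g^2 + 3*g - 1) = 9*g^4 - 15*g^3 + 18*g^2 - 11*g + 3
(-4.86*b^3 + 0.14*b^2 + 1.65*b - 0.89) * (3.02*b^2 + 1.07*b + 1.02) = -14.6772*b^5 - 4.7774*b^4 + 0.175599999999999*b^3 - 0.7795*b^2 + 0.7307*b - 0.9078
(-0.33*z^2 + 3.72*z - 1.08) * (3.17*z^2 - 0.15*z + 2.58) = -1.0461*z^4 + 11.8419*z^3 - 4.833*z^2 + 9.7596*z - 2.7864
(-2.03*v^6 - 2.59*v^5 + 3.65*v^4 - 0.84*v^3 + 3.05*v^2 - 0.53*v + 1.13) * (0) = 0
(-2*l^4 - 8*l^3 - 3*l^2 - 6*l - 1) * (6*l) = -12*l^5 - 48*l^4 - 18*l^3 - 36*l^2 - 6*l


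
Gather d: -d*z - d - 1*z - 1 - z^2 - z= d*(-z - 1) - z^2 - 2*z - 1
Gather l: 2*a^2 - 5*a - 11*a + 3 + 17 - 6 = 2*a^2 - 16*a + 14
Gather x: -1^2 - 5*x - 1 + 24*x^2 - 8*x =24*x^2 - 13*x - 2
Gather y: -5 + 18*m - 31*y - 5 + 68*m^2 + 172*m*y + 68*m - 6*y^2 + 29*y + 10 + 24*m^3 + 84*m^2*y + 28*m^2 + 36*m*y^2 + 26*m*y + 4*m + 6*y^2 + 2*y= 24*m^3 + 96*m^2 + 36*m*y^2 + 90*m + y*(84*m^2 + 198*m)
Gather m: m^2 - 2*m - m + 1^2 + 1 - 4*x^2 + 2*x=m^2 - 3*m - 4*x^2 + 2*x + 2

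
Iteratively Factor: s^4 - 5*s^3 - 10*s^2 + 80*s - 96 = (s - 3)*(s^3 - 2*s^2 - 16*s + 32) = (s - 3)*(s - 2)*(s^2 - 16) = (s - 4)*(s - 3)*(s - 2)*(s + 4)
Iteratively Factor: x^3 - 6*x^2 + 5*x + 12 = (x + 1)*(x^2 - 7*x + 12) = (x - 4)*(x + 1)*(x - 3)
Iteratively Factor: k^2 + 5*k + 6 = (k + 3)*(k + 2)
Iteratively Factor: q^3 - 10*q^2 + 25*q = (q - 5)*(q^2 - 5*q) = q*(q - 5)*(q - 5)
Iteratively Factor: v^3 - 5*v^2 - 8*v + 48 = (v - 4)*(v^2 - v - 12) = (v - 4)^2*(v + 3)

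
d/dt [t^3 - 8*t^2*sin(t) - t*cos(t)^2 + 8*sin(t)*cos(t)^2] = -8*t^2*cos(t) + 3*t^2 - 16*t*sin(t) + t*sin(2*t) + 2*cos(t) - cos(2*t)/2 + 6*cos(3*t) - 1/2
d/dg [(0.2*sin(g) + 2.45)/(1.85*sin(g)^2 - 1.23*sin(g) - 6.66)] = (-0.37*sin(g)^2 - 9.065*sin(g) + 1.6815)*cos(g)/(3.4225*sin(g)^4 - 4.551*sin(g)^3 - 23.1291*sin(g)^2 + 16.3836*sin(g) + 44.3556)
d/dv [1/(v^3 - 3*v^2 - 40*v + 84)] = (-3*v^2 + 6*v + 40)/(v^3 - 3*v^2 - 40*v + 84)^2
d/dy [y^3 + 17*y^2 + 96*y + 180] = 3*y^2 + 34*y + 96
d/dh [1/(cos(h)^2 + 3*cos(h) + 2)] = (2*cos(h) + 3)*sin(h)/(cos(h)^2 + 3*cos(h) + 2)^2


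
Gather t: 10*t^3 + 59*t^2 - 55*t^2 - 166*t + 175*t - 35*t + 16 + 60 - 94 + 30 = 10*t^3 + 4*t^2 - 26*t + 12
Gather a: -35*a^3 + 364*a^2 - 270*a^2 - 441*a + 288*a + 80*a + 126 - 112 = -35*a^3 + 94*a^2 - 73*a + 14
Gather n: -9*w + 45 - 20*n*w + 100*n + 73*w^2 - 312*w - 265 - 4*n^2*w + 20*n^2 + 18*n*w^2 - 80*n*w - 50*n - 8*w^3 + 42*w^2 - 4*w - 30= n^2*(20 - 4*w) + n*(18*w^2 - 100*w + 50) - 8*w^3 + 115*w^2 - 325*w - 250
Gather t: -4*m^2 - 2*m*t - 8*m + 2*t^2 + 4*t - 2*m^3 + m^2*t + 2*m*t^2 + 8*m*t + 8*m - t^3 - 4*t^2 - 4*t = -2*m^3 - 4*m^2 - t^3 + t^2*(2*m - 2) + t*(m^2 + 6*m)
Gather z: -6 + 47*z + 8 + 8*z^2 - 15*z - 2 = 8*z^2 + 32*z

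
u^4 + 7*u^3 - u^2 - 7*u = u*(u - 1)*(u + 1)*(u + 7)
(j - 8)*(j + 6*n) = j^2 + 6*j*n - 8*j - 48*n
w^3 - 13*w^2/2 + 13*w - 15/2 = (w - 3)*(w - 5/2)*(w - 1)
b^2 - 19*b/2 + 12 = (b - 8)*(b - 3/2)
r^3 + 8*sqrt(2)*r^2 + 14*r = r*(r + sqrt(2))*(r + 7*sqrt(2))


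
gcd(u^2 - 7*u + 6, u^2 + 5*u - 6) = u - 1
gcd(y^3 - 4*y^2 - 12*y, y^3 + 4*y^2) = y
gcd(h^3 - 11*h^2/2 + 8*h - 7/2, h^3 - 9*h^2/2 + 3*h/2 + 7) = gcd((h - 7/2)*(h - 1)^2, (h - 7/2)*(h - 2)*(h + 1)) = h - 7/2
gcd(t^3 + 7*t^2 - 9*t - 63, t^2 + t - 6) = t + 3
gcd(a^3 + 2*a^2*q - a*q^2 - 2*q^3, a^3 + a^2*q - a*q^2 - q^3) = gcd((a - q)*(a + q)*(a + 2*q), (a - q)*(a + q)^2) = -a^2 + q^2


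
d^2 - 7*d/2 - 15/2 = (d - 5)*(d + 3/2)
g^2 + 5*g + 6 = (g + 2)*(g + 3)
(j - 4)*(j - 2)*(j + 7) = j^3 + j^2 - 34*j + 56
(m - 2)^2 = m^2 - 4*m + 4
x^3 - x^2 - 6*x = x*(x - 3)*(x + 2)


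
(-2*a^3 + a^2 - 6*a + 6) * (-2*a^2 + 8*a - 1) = 4*a^5 - 18*a^4 + 22*a^3 - 61*a^2 + 54*a - 6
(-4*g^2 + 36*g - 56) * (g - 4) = -4*g^3 + 52*g^2 - 200*g + 224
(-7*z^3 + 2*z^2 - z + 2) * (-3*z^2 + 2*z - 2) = 21*z^5 - 20*z^4 + 21*z^3 - 12*z^2 + 6*z - 4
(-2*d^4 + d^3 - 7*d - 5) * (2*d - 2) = -4*d^5 + 6*d^4 - 2*d^3 - 14*d^2 + 4*d + 10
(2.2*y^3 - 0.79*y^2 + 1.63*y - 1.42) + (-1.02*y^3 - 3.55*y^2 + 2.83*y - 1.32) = 1.18*y^3 - 4.34*y^2 + 4.46*y - 2.74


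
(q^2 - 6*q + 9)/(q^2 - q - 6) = (q - 3)/(q + 2)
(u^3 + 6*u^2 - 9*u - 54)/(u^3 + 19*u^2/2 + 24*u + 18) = 2*(u^2 - 9)/(2*u^2 + 7*u + 6)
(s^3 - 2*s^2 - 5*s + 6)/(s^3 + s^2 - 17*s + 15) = (s + 2)/(s + 5)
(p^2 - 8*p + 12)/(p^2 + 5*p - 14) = (p - 6)/(p + 7)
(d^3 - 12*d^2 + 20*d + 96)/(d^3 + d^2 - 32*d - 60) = (d - 8)/(d + 5)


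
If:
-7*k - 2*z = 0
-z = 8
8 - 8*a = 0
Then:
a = 1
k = 16/7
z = -8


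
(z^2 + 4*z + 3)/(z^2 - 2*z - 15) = (z + 1)/(z - 5)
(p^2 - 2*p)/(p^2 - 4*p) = (p - 2)/(p - 4)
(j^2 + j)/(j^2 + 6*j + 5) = j/(j + 5)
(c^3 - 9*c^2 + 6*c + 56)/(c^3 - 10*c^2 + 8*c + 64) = (c - 7)/(c - 8)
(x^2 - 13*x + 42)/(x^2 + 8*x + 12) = (x^2 - 13*x + 42)/(x^2 + 8*x + 12)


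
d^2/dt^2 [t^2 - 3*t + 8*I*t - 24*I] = 2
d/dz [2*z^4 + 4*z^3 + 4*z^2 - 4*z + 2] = 8*z^3 + 12*z^2 + 8*z - 4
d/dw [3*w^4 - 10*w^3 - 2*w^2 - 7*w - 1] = 12*w^3 - 30*w^2 - 4*w - 7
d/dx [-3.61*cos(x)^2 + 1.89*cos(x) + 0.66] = (7.22*cos(x) - 1.89)*sin(x)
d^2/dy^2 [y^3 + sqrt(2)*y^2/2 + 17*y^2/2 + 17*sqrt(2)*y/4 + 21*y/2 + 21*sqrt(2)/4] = 6*y + sqrt(2) + 17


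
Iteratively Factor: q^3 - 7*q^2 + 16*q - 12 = (q - 2)*(q^2 - 5*q + 6) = (q - 3)*(q - 2)*(q - 2)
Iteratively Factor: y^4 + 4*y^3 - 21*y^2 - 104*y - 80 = (y - 5)*(y^3 + 9*y^2 + 24*y + 16) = (y - 5)*(y + 4)*(y^2 + 5*y + 4) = (y - 5)*(y + 4)^2*(y + 1)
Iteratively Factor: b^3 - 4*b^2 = (b)*(b^2 - 4*b) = b*(b - 4)*(b)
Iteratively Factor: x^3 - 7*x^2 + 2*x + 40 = (x - 4)*(x^2 - 3*x - 10) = (x - 4)*(x + 2)*(x - 5)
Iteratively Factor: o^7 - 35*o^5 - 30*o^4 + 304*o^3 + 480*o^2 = (o)*(o^6 - 35*o^4 - 30*o^3 + 304*o^2 + 480*o) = o*(o - 5)*(o^5 + 5*o^4 - 10*o^3 - 80*o^2 - 96*o) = o*(o - 5)*(o + 3)*(o^4 + 2*o^3 - 16*o^2 - 32*o) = o*(o - 5)*(o + 2)*(o + 3)*(o^3 - 16*o) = o*(o - 5)*(o + 2)*(o + 3)*(o + 4)*(o^2 - 4*o) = o*(o - 5)*(o - 4)*(o + 2)*(o + 3)*(o + 4)*(o)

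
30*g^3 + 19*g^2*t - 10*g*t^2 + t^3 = (-6*g + t)*(-5*g + t)*(g + t)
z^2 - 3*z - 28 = (z - 7)*(z + 4)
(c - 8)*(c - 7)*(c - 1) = c^3 - 16*c^2 + 71*c - 56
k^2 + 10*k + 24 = (k + 4)*(k + 6)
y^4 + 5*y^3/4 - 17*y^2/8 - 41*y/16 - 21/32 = (y - 3/2)*(y + 1/2)^2*(y + 7/4)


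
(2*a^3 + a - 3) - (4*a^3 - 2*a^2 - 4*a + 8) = -2*a^3 + 2*a^2 + 5*a - 11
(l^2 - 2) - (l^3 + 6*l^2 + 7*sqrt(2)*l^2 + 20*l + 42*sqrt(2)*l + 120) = -l^3 - 7*sqrt(2)*l^2 - 5*l^2 - 42*sqrt(2)*l - 20*l - 122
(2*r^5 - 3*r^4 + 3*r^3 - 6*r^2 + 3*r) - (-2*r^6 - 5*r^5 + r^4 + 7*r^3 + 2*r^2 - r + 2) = 2*r^6 + 7*r^5 - 4*r^4 - 4*r^3 - 8*r^2 + 4*r - 2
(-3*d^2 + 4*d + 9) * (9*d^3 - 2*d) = -27*d^5 + 36*d^4 + 87*d^3 - 8*d^2 - 18*d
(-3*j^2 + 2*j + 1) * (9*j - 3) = -27*j^3 + 27*j^2 + 3*j - 3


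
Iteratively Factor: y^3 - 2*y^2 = (y)*(y^2 - 2*y) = y*(y - 2)*(y)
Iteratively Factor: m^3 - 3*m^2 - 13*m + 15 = (m - 5)*(m^2 + 2*m - 3) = (m - 5)*(m + 3)*(m - 1)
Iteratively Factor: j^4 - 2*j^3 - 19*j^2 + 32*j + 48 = (j - 4)*(j^3 + 2*j^2 - 11*j - 12) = (j - 4)*(j + 4)*(j^2 - 2*j - 3) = (j - 4)*(j - 3)*(j + 4)*(j + 1)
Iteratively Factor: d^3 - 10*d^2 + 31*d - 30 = (d - 5)*(d^2 - 5*d + 6) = (d - 5)*(d - 3)*(d - 2)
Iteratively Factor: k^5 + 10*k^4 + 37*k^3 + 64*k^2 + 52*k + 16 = (k + 2)*(k^4 + 8*k^3 + 21*k^2 + 22*k + 8) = (k + 2)^2*(k^3 + 6*k^2 + 9*k + 4) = (k + 1)*(k + 2)^2*(k^2 + 5*k + 4) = (k + 1)^2*(k + 2)^2*(k + 4)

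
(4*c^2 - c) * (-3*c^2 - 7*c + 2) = -12*c^4 - 25*c^3 + 15*c^2 - 2*c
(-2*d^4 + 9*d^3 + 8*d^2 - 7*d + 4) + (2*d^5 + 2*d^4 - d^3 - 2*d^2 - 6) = 2*d^5 + 8*d^3 + 6*d^2 - 7*d - 2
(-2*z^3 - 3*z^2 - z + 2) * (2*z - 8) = -4*z^4 + 10*z^3 + 22*z^2 + 12*z - 16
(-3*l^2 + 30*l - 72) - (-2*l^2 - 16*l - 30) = -l^2 + 46*l - 42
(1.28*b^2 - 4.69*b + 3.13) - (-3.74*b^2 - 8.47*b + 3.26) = 5.02*b^2 + 3.78*b - 0.13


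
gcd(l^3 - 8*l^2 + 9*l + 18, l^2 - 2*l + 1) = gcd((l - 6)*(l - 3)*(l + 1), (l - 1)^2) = 1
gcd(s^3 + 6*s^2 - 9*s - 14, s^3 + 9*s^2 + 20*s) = 1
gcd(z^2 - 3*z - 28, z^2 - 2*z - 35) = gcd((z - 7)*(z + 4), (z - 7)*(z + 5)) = z - 7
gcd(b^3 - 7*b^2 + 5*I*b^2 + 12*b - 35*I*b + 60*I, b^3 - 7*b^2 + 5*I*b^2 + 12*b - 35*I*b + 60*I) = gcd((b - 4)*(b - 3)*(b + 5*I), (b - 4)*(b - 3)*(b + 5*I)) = b^3 + b^2*(-7 + 5*I) + b*(12 - 35*I) + 60*I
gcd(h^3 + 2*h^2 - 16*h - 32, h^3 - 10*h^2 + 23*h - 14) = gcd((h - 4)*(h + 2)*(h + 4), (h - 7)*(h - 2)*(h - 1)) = 1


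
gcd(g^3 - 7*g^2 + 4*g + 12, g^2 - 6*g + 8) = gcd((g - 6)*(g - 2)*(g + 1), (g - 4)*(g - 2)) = g - 2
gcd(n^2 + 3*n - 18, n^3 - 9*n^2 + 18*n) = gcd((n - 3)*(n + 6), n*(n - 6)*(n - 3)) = n - 3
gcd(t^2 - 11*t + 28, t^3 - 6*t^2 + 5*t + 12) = t - 4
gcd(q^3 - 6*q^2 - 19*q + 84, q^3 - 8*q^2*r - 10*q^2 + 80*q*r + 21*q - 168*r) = q^2 - 10*q + 21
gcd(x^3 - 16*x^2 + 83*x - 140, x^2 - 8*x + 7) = x - 7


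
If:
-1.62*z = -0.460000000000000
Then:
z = 0.28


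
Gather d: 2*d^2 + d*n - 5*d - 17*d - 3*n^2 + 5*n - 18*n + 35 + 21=2*d^2 + d*(n - 22) - 3*n^2 - 13*n + 56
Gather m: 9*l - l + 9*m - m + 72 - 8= 8*l + 8*m + 64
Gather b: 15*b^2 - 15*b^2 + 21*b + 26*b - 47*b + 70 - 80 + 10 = 0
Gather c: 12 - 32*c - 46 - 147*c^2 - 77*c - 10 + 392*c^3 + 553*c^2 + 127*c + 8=392*c^3 + 406*c^2 + 18*c - 36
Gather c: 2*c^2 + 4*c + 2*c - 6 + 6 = 2*c^2 + 6*c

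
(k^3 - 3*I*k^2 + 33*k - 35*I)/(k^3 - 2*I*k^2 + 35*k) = (k - I)/k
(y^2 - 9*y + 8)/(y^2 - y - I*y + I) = (y - 8)/(y - I)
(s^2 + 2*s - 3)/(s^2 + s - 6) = (s - 1)/(s - 2)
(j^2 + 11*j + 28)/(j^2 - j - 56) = (j + 4)/(j - 8)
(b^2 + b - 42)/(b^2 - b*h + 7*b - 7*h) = (b - 6)/(b - h)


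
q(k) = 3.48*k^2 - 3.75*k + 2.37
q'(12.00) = 79.77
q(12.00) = 458.49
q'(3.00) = 17.13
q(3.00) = 22.44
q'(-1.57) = -14.68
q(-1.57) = 16.84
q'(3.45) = 20.26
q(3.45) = 30.85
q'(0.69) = 1.05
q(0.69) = 1.44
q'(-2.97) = -24.42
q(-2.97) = 44.20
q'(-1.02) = -10.85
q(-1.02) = 9.82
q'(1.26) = 5.02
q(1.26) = 3.17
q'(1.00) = 3.21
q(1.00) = 2.10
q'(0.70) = 1.12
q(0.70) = 1.45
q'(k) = 6.96*k - 3.75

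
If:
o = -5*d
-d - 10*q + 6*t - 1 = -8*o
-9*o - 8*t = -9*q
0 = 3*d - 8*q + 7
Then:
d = -123/271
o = 615/271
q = 191/271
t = -477/271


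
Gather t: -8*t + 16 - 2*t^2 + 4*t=-2*t^2 - 4*t + 16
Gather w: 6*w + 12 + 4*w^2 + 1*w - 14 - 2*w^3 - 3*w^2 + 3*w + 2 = -2*w^3 + w^2 + 10*w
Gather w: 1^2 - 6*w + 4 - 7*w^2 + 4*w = -7*w^2 - 2*w + 5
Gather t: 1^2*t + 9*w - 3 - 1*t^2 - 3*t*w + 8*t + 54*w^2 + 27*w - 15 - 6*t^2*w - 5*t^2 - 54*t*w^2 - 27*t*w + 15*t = t^2*(-6*w - 6) + t*(-54*w^2 - 30*w + 24) + 54*w^2 + 36*w - 18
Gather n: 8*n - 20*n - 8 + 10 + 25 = 27 - 12*n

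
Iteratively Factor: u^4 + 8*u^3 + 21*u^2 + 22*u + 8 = (u + 1)*(u^3 + 7*u^2 + 14*u + 8) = (u + 1)*(u + 4)*(u^2 + 3*u + 2) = (u + 1)*(u + 2)*(u + 4)*(u + 1)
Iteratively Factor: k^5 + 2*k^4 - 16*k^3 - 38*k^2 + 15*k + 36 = (k - 1)*(k^4 + 3*k^3 - 13*k^2 - 51*k - 36) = (k - 4)*(k - 1)*(k^3 + 7*k^2 + 15*k + 9) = (k - 4)*(k - 1)*(k + 1)*(k^2 + 6*k + 9) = (k - 4)*(k - 1)*(k + 1)*(k + 3)*(k + 3)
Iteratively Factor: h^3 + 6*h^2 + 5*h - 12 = (h - 1)*(h^2 + 7*h + 12) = (h - 1)*(h + 4)*(h + 3)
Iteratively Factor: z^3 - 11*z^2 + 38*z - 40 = (z - 2)*(z^2 - 9*z + 20) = (z - 5)*(z - 2)*(z - 4)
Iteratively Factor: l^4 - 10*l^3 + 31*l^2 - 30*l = (l - 3)*(l^3 - 7*l^2 + 10*l) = (l - 5)*(l - 3)*(l^2 - 2*l) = l*(l - 5)*(l - 3)*(l - 2)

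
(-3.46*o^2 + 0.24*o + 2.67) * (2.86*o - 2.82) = -9.8956*o^3 + 10.4436*o^2 + 6.9594*o - 7.5294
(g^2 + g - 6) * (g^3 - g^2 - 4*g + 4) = g^5 - 11*g^3 + 6*g^2 + 28*g - 24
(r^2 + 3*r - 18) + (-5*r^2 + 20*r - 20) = -4*r^2 + 23*r - 38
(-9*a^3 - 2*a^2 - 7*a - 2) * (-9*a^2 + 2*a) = 81*a^5 + 59*a^3 + 4*a^2 - 4*a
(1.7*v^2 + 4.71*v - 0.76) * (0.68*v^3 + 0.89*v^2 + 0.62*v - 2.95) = 1.156*v^5 + 4.7158*v^4 + 4.7291*v^3 - 2.7712*v^2 - 14.3657*v + 2.242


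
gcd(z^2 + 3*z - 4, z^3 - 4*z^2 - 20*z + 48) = z + 4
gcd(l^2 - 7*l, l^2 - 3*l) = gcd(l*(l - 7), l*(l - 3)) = l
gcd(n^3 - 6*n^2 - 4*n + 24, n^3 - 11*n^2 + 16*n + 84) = n^2 - 4*n - 12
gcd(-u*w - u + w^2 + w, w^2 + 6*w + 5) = w + 1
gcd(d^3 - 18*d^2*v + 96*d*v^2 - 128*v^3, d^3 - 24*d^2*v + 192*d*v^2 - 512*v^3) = d^2 - 16*d*v + 64*v^2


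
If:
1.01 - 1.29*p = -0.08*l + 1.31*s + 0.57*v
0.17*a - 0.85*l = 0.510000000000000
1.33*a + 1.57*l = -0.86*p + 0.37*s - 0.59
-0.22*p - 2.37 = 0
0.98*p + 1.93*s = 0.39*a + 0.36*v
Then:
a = 7.73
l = 0.95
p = -10.77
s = 8.35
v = 7.09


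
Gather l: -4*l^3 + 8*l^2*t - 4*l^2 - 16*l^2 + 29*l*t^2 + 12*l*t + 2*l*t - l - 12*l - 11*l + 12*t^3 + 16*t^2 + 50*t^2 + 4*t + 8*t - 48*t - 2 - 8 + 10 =-4*l^3 + l^2*(8*t - 20) + l*(29*t^2 + 14*t - 24) + 12*t^3 + 66*t^2 - 36*t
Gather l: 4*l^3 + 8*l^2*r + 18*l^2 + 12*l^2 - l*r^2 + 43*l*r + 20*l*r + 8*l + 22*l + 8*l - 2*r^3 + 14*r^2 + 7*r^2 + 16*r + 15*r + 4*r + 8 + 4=4*l^3 + l^2*(8*r + 30) + l*(-r^2 + 63*r + 38) - 2*r^3 + 21*r^2 + 35*r + 12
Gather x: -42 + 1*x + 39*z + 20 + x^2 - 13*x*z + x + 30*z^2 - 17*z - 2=x^2 + x*(2 - 13*z) + 30*z^2 + 22*z - 24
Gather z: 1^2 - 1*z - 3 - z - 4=-2*z - 6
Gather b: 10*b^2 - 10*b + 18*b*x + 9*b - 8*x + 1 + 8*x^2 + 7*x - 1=10*b^2 + b*(18*x - 1) + 8*x^2 - x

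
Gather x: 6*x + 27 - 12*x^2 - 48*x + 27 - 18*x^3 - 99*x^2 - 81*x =-18*x^3 - 111*x^2 - 123*x + 54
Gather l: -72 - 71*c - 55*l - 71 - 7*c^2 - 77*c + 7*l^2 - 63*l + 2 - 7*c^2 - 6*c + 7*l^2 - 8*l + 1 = -14*c^2 - 154*c + 14*l^2 - 126*l - 140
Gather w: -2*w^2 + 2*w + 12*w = -2*w^2 + 14*w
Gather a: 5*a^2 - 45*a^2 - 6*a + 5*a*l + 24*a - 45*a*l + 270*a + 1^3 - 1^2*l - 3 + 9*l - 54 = -40*a^2 + a*(288 - 40*l) + 8*l - 56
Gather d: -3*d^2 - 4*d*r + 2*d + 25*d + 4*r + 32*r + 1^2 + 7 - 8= -3*d^2 + d*(27 - 4*r) + 36*r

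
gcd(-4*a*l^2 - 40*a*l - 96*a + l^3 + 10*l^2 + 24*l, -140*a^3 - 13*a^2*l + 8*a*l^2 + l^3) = 4*a - l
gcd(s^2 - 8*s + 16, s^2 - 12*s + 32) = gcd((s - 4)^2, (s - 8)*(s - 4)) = s - 4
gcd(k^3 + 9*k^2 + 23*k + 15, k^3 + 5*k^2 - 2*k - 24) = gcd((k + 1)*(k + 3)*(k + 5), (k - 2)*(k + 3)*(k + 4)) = k + 3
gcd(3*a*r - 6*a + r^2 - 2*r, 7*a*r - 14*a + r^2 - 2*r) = r - 2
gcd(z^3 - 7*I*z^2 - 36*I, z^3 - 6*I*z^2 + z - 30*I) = z^2 - I*z + 6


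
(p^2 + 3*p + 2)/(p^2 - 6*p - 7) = (p + 2)/(p - 7)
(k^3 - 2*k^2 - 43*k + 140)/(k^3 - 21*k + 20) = (k^2 + 2*k - 35)/(k^2 + 4*k - 5)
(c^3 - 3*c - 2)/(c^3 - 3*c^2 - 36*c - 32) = (c^2 - c - 2)/(c^2 - 4*c - 32)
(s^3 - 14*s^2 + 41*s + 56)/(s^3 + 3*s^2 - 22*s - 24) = (s^2 - 15*s + 56)/(s^2 + 2*s - 24)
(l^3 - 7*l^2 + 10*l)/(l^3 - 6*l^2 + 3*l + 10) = l/(l + 1)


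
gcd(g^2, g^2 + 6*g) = g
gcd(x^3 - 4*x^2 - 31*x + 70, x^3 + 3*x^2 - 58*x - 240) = x + 5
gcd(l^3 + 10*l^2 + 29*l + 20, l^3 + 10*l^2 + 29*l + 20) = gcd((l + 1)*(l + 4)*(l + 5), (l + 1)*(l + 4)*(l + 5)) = l^3 + 10*l^2 + 29*l + 20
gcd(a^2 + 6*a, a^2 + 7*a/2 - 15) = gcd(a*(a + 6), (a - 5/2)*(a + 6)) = a + 6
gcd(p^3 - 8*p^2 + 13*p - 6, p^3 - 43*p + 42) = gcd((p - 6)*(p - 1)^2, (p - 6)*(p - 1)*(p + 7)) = p^2 - 7*p + 6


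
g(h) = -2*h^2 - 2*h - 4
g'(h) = -4*h - 2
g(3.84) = -41.17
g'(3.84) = -17.36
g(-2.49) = -11.42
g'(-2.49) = 7.96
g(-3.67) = -23.60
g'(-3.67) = 12.68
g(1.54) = -11.82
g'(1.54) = -8.16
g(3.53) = -35.98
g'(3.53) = -16.12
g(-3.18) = -17.86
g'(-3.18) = 10.72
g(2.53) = -21.86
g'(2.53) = -12.12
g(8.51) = -165.86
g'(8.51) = -36.04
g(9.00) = -184.00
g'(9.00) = -38.00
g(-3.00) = -16.00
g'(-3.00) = 10.00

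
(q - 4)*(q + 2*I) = q^2 - 4*q + 2*I*q - 8*I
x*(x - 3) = x^2 - 3*x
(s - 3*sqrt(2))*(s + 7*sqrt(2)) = s^2 + 4*sqrt(2)*s - 42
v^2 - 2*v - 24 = (v - 6)*(v + 4)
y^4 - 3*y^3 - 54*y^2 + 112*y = y*(y - 8)*(y - 2)*(y + 7)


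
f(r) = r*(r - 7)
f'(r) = 2*r - 7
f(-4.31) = 48.75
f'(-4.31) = -15.62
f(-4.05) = 44.75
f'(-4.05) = -15.10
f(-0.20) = 1.44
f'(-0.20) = -7.40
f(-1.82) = 16.05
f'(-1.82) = -10.64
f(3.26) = -12.19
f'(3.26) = -0.48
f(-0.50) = 3.75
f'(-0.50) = -8.00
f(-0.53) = 3.99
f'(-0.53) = -8.06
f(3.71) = -12.21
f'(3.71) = 0.42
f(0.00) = 0.00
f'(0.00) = -7.00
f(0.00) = 0.00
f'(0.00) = -7.00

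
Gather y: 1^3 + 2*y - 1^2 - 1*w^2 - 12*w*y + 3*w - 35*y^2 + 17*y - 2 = -w^2 + 3*w - 35*y^2 + y*(19 - 12*w) - 2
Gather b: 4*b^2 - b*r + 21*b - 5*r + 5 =4*b^2 + b*(21 - r) - 5*r + 5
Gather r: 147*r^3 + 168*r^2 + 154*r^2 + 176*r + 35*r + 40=147*r^3 + 322*r^2 + 211*r + 40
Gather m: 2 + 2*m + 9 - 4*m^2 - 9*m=-4*m^2 - 7*m + 11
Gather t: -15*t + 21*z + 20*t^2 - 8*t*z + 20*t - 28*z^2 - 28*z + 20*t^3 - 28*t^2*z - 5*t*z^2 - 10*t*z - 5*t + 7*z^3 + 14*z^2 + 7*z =20*t^3 + t^2*(20 - 28*z) + t*(-5*z^2 - 18*z) + 7*z^3 - 14*z^2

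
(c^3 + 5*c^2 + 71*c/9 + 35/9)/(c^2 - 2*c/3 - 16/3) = (9*c^3 + 45*c^2 + 71*c + 35)/(3*(3*c^2 - 2*c - 16))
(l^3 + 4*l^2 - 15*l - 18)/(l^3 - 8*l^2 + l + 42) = (l^2 + 7*l + 6)/(l^2 - 5*l - 14)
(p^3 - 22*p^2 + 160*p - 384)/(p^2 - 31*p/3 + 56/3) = 3*(p^2 - 14*p + 48)/(3*p - 7)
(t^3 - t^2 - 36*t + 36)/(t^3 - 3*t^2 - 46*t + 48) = (t - 6)/(t - 8)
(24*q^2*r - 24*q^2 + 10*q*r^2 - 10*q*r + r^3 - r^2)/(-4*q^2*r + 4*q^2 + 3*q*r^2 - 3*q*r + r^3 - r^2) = (-6*q - r)/(q - r)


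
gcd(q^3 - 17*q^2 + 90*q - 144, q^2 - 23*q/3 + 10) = q - 6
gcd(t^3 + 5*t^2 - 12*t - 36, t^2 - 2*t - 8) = t + 2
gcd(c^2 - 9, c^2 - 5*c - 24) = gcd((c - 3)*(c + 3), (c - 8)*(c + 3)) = c + 3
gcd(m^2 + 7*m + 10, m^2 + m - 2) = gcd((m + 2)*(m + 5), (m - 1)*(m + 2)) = m + 2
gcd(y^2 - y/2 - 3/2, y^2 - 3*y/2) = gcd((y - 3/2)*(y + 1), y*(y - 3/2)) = y - 3/2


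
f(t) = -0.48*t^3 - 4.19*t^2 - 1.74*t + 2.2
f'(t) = -1.44*t^2 - 8.38*t - 1.74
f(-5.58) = -35.16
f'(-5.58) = 0.18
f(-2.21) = -9.24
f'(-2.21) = 9.75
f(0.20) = 1.68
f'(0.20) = -3.47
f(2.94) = -51.33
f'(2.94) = -38.82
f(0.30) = 1.29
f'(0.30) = -4.38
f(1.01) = -4.33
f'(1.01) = -11.67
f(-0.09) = 2.32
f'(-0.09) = -1.00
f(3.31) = -66.87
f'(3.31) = -45.25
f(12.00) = -1451.48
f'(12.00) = -309.66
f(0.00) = 2.20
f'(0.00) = -1.74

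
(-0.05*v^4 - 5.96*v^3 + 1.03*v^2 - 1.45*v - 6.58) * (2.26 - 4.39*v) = 0.2195*v^5 + 26.0514*v^4 - 17.9913*v^3 + 8.6933*v^2 + 25.6092*v - 14.8708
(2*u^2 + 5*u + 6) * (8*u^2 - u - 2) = 16*u^4 + 38*u^3 + 39*u^2 - 16*u - 12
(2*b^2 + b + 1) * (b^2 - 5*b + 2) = 2*b^4 - 9*b^3 - 3*b + 2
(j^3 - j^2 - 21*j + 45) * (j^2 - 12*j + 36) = j^5 - 13*j^4 + 27*j^3 + 261*j^2 - 1296*j + 1620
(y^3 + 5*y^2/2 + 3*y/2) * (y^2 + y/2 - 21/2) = y^5 + 3*y^4 - 31*y^3/4 - 51*y^2/2 - 63*y/4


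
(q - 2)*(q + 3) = q^2 + q - 6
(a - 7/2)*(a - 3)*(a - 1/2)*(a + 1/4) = a^4 - 27*a^3/4 + 12*a^2 - 29*a/16 - 21/16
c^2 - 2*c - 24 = (c - 6)*(c + 4)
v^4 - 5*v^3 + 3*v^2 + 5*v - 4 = (v - 4)*(v - 1)^2*(v + 1)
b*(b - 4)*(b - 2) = b^3 - 6*b^2 + 8*b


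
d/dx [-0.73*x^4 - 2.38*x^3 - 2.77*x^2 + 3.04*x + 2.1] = -2.92*x^3 - 7.14*x^2 - 5.54*x + 3.04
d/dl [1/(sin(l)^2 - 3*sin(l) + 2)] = (3 - 2*sin(l))*cos(l)/(sin(l)^2 - 3*sin(l) + 2)^2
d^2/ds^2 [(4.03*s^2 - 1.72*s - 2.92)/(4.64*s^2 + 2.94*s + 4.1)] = (-184.01312*s^3 - 837.198912*s^2 - 42.673152*s + 237.575896)/(99.897344*s^6 + 189.891072*s^5 + 385.132992*s^4 + 360.995544*s^3 + 340.31148*s^2 + 148.2642*s + 68.921)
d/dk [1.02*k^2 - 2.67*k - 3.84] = 2.04*k - 2.67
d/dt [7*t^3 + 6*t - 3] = 21*t^2 + 6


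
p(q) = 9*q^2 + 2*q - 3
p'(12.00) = 218.00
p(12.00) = 1317.00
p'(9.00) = 164.00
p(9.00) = 744.00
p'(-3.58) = -62.44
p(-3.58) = 105.19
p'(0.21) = 5.78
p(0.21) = -2.18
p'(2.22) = 41.96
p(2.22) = 45.80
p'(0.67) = 14.06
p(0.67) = 2.38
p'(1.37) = 26.66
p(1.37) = 16.63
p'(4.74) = 87.32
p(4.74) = 208.69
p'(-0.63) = -9.34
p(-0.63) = -0.69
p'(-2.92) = -50.56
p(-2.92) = 67.90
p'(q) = 18*q + 2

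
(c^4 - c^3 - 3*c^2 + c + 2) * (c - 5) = c^5 - 6*c^4 + 2*c^3 + 16*c^2 - 3*c - 10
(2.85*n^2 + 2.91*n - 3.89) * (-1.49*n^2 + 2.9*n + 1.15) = -4.2465*n^4 + 3.9291*n^3 + 17.5126*n^2 - 7.9345*n - 4.4735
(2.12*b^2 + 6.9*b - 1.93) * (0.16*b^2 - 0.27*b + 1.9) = 0.3392*b^4 + 0.5316*b^3 + 1.8562*b^2 + 13.6311*b - 3.667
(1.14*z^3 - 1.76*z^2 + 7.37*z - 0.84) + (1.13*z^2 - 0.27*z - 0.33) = 1.14*z^3 - 0.63*z^2 + 7.1*z - 1.17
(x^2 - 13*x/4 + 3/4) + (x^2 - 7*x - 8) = 2*x^2 - 41*x/4 - 29/4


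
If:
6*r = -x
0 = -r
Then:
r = 0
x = 0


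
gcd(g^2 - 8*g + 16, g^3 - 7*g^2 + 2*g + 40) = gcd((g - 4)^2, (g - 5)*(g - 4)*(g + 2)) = g - 4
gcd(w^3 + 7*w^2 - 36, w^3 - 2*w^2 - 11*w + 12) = w + 3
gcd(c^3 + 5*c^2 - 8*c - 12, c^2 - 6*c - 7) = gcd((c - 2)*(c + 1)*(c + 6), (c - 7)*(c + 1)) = c + 1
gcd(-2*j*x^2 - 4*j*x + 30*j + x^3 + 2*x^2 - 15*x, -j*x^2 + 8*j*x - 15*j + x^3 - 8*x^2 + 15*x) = x - 3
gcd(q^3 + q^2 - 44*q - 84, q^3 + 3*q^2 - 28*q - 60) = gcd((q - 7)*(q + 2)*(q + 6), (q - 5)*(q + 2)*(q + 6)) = q^2 + 8*q + 12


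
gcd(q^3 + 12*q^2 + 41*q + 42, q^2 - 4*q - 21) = q + 3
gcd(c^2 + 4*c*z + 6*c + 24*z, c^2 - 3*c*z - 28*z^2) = c + 4*z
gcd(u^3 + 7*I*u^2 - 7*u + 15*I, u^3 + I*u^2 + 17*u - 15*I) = u^2 + 4*I*u + 5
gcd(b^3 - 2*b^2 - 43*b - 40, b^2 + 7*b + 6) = b + 1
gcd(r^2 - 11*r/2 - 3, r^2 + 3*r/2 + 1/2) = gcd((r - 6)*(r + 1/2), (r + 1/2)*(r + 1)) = r + 1/2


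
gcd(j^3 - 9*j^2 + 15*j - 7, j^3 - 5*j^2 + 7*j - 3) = j^2 - 2*j + 1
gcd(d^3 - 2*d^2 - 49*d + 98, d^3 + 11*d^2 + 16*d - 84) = d^2 + 5*d - 14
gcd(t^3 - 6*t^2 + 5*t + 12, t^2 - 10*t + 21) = t - 3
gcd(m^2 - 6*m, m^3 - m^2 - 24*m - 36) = m - 6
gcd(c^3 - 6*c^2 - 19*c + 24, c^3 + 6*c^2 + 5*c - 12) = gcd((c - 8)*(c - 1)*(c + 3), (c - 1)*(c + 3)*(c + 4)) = c^2 + 2*c - 3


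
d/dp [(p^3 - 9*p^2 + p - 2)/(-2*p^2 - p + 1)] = (-2*p^4 - 2*p^3 + 14*p^2 - 26*p - 1)/(4*p^4 + 4*p^3 - 3*p^2 - 2*p + 1)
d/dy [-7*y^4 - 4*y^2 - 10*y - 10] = -28*y^3 - 8*y - 10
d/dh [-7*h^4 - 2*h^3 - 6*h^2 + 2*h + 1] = -28*h^3 - 6*h^2 - 12*h + 2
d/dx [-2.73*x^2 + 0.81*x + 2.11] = 0.81 - 5.46*x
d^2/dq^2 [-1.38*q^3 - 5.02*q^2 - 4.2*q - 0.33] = -8.28*q - 10.04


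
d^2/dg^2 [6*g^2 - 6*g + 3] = 12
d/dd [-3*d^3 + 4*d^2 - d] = -9*d^2 + 8*d - 1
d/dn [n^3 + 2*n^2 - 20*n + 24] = 3*n^2 + 4*n - 20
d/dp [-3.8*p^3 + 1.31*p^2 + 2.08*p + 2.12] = -11.4*p^2 + 2.62*p + 2.08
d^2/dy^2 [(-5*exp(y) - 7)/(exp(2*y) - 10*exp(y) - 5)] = (-5*exp(4*y) - 78*exp(3*y) + 60*exp(2*y) - 590*exp(y) + 225)*exp(y)/(exp(6*y) - 30*exp(5*y) + 285*exp(4*y) - 700*exp(3*y) - 1425*exp(2*y) - 750*exp(y) - 125)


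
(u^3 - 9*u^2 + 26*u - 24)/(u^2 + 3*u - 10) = (u^2 - 7*u + 12)/(u + 5)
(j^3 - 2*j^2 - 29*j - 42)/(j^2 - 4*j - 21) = j + 2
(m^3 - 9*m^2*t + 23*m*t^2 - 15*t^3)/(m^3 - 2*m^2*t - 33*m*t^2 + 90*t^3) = (m - t)/(m + 6*t)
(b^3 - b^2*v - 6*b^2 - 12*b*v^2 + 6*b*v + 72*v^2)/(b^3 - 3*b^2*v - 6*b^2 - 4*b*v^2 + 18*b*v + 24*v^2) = (b + 3*v)/(b + v)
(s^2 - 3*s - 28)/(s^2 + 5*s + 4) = (s - 7)/(s + 1)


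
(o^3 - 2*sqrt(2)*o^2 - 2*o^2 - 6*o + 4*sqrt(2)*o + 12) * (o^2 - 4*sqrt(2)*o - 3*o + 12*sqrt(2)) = o^5 - 6*sqrt(2)*o^4 - 5*o^4 + 16*o^3 + 30*sqrt(2)*o^3 - 50*o^2 - 12*sqrt(2)*o^2 - 120*sqrt(2)*o + 60*o + 144*sqrt(2)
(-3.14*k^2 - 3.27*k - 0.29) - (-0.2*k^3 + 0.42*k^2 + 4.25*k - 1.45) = 0.2*k^3 - 3.56*k^2 - 7.52*k + 1.16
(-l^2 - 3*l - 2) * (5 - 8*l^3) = 8*l^5 + 24*l^4 + 16*l^3 - 5*l^2 - 15*l - 10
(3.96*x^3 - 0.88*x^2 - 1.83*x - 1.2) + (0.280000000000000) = 3.96*x^3 - 0.88*x^2 - 1.83*x - 0.92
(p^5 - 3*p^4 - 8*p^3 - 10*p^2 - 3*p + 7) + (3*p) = p^5 - 3*p^4 - 8*p^3 - 10*p^2 + 7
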